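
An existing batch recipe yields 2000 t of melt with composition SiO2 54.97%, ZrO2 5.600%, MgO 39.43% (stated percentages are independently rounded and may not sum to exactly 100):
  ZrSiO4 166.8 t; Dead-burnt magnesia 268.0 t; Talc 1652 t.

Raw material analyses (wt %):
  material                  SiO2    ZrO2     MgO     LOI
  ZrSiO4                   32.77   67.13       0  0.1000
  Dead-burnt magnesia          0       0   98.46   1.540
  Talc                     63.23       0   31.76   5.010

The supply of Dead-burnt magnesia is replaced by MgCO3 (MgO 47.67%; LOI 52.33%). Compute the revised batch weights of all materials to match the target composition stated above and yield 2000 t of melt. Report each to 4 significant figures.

Revised batch per 2000 t melt:
  ZrSiO4: 166.8 t
  MgCO3: 553.5 t
  Talc: 1652 t
Total batch = 2372 t; LOI loss = 372.6 t

Full float precision is carried from first step to last. Working values are shown rounded off to 4 significant figures at each printed step — a single rounding produces every reported number — derived quantities (LOI, the yield, totals, three oxide percentages, glass mass) are rebuilt from the batch weights per 2000 t of glass at full precision, as set out in the question or the answer.
Target masses of each oxide per 2000 t melt:
  SiO2: 54.97% × 2000 = 1099 t
  ZrO2: 5.600% × 2000 = 112.0 t
  MgO: 39.43% × 2000 = 788.6 t
Oxide-by-oxide audit using the reported weights, versus the basis set out (target by target, the sums agree net of answer rounding effects):
  SiO2: 166.8·0.3277 + 1652·0.6323 = 1099 t (target 1099 t)
  ZrO2: 166.8·0.6713 = 112.0 t (target 112.0 t)
  MgO: 553.5·0.4767 + 1652·0.3176 = 788.5 t (target 788.6 t)
The glass-mass cross-check: batch total minus LOI = 2000 t (summing oxide targets gives 2000 t; basis as stated: 2000 t — differing by rounding only).
Summing the batch: Σ batch = 2372 t; LOI loss = Σ batch·LOI = 372.6 t; yield = glass ÷ total batch = 84.29%.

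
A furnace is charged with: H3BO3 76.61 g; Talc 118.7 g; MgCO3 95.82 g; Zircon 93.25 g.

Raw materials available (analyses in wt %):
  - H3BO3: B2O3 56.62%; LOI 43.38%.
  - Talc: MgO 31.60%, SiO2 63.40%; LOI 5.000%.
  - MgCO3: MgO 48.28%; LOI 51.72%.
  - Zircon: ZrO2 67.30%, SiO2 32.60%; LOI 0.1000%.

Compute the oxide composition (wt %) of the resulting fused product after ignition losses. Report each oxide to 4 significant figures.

Glass mass = 295.6 g (batch 384.4 − LOI 88.82).
Composition: B2O3 14.68%, MgO 28.34%, ZrO2 21.23%, SiO2 35.75%

The working math carries exact precision at each step. The intermediate values are displayed, rounded to 4 significant figures, on the page; a single rounding produces each reported number. Derived quantities (ignition loss, glass mass, the totals, four oxide percentages, yield) are recomputed in full precision starting from the weights per 295.6 g of glass, as they appear in the question or the answer.
Per-oxide mass from batch:
  B2O3: 76.61·0.5662 = 43.38 g
  MgO: 118.7·0.3160 + 95.82·0.4828 = 83.77 g
  ZrO2: 93.25·0.6730 = 62.76 g
  SiO2: 118.7·0.6340 + 93.25·0.3260 = 105.7 g
LOI: 76.61·0.4338 + 118.7·0.05000 + 95.82·0.5172 + 93.25·0.001000 = 88.82 g
Glass = total batch minus LOI = 384.4 − 88.82 = 295.6 g (matching Σ of the oxides)
wt %: oxide over glass, times 100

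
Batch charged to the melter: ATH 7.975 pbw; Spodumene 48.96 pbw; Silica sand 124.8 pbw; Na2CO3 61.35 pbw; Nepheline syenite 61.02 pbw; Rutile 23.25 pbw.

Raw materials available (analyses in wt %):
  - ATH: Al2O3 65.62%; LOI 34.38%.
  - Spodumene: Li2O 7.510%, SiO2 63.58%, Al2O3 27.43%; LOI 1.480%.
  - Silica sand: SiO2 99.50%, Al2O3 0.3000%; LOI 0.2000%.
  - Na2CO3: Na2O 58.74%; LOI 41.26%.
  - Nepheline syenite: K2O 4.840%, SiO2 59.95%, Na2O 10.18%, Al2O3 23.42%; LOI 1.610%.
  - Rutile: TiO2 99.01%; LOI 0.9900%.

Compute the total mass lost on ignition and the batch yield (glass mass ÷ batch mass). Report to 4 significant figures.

LOI loss = 30.24 pbw; glass = 297.1 pbw; yield = 90.76%

The intermediate values are displayed, rounded to four significant digits, within the worked lines. The whole derivation carries full precision in every operation. Every reported figure undergoes a single rounding. Derived quantities, which include six oxide percentages, ignition loss, totals, glass mass, yield, are computed in full precision, as set out in problem or answer, from the weighed amounts per 297.1 pbw of glass.
LOI of each material in turn:
  ATH: 7.975 × 0.3438 = 2.742 pbw
  Spodumene: 48.96 × 0.01480 = 0.7246 pbw
  Silica sand: 124.8 × 0.002000 = 0.2496 pbw
  Na2CO3: 61.35 × 0.4126 = 25.31 pbw
  Nepheline syenite: 61.02 × 0.01610 = 0.9824 pbw
  Rutile: 23.25 × 0.009900 = 0.2302 pbw
Total LOI = 30.24 pbw
Glass = batch − LOI = 327.4 − 30.24 = 297.1 pbw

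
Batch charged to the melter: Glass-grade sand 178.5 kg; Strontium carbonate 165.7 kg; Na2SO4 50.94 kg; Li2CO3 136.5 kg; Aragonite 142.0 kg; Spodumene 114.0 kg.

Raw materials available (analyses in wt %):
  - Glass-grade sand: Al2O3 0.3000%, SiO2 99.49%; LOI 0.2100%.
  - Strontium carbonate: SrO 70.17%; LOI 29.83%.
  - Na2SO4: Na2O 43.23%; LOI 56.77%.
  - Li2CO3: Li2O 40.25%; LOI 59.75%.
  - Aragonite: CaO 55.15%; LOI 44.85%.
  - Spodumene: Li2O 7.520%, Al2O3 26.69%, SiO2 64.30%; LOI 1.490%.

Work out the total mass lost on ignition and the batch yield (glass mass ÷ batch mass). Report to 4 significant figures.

LOI loss = 225.7 kg; glass = 562.0 kg; yield = 71.35%

All internal work holds full precision at each step — working values are shown (rounded to four significant figures) when written out. A single rounding completes each reported result — all derived quantities, which include net glass mass, the yield, the six compositions, totals, ignition loss, are re-derived in full float precision, as they appear in problem or answer, from the batch weights for 562.0 kg of glass.
Material-by-material LOI:
  Glass-grade sand: 178.5 × 0.002100 = 0.3748 kg
  Strontium carbonate: 165.7 × 0.2983 = 49.43 kg
  Na2SO4: 50.94 × 0.5677 = 28.92 kg
  Li2CO3: 136.5 × 0.5975 = 81.56 kg
  Aragonite: 142.0 × 0.4485 = 63.69 kg
  Spodumene: 114.0 × 0.01490 = 1.699 kg
Total LOI = 225.7 kg
Glass = batch − LOI = 787.6 − 225.7 = 562.0 kg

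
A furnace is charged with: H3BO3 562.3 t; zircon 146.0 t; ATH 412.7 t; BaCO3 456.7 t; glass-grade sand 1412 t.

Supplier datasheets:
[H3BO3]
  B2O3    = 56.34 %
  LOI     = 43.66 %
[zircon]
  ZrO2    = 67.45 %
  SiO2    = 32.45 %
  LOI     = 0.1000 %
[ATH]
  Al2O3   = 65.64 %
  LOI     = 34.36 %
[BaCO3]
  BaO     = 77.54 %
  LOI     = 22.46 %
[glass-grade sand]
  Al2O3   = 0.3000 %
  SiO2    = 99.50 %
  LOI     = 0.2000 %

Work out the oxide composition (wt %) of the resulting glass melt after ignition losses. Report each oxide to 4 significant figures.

Glass mass = 2497 t (batch 2990 − LOI 492.8).
Composition: ZrO2 3.944%, BaO 14.18%, B2O3 12.69%, Al2O3 11.02%, SiO2 58.17%

The whole derivation holds full float precision from first step to last. In-progress results are shown with 4-significant-figure rounding as written; each reported number is rounded only once — all derived quantities, which include LOI, yield, totals, the five compositions, net glass mass, are re-derived in exact precision, precisely as stated by question or answer, starting from the weights per 2497 t of glass.
Mass of each oxide from the mix:
  ZrO2: 146.0·0.6745 = 98.48 t
  BaO: 456.7·0.7754 = 354.1 t
  B2O3: 562.3·0.5634 = 316.8 t
  Al2O3: 412.7·0.6564 + 1412·0.003000 = 275.1 t
  SiO2: 146.0·0.3245 + 1412·0.9950 = 1452 t
LOI: 562.3·0.4366 + 146.0·0.001000 + 412.7·0.3436 + 456.7·0.2246 + 1412·0.002000 = 492.8 t
Net of LOI, the glass mass = 2990 − 492.8 = 2497 t (the oxide masses sum to this)
each wt % is 100 × oxide ÷ glass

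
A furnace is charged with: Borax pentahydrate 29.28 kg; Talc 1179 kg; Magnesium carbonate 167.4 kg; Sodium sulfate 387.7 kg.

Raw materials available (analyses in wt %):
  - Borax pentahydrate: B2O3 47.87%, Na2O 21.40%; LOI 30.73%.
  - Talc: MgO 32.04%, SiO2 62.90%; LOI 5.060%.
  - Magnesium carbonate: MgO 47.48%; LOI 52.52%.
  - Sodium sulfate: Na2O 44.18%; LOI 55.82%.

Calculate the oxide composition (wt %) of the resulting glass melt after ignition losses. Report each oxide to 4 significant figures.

Intermediates are shown, rounded to four significant figures, between the steps — full float precision is kept throughout — every reported result includes exactly one rounding — the derived quantities are rebuilt in full float precision (net glass mass, the yield, the totals, ignition loss, the four compositions) from the batch weights on 1390 kg of glass, as written in the problem or the answer.
Mass of each oxide from the mix:
  MgO: 1179·0.3204 + 167.4·0.4748 = 457.2 kg
  SiO2: 1179·0.6290 = 741.6 kg
  B2O3: 29.28·0.4787 = 14.02 kg
  Na2O: 29.28·0.2140 + 387.7·0.4418 = 177.6 kg
LOI: 29.28·0.3073 + 1179·0.05060 + 167.4·0.5252 + 387.7·0.5582 = 373.0 kg
The glass mass, total less LOI, = 1763 − 373.0 = 1390 kg (equal to the oxide-mass sum)
percent share: oxide ÷ glass, ×100

Glass mass = 1390 kg (batch 1763 − LOI 373.0).
Composition: MgO 32.89%, SiO2 53.34%, B2O3 1.008%, Na2O 12.77%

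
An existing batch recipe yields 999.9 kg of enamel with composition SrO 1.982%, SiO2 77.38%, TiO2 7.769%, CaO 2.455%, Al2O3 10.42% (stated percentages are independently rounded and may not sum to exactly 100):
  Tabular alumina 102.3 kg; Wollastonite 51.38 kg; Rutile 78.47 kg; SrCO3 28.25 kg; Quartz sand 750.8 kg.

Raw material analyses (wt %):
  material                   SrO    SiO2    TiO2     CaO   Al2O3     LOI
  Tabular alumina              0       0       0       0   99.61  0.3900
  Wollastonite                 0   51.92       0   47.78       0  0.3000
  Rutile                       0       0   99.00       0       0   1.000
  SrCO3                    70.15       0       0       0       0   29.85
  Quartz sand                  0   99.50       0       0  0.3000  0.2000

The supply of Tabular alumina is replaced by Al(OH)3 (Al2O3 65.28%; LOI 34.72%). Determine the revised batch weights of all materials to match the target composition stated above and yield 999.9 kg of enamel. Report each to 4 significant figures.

Values along the way are shown rounded off to 4 significant digits as written — the working math runs at full precision at every stage. A single rounding produces each reported number; all derived quantities, which include glass mass, ignition loss, yield, the totals, the five compositions, are recomputed in full precision, as they appear in question or answer, using the weight values at 999.9 kg of glass.
Oxide-by-oxide targets in 999.9 kg enamel:
  SrO: 1.982% × 999.9 = 19.82 kg
  SiO2: 77.38% × 999.9 = 773.7 kg
  TiO2: 7.769% × 999.9 = 77.68 kg
  CaO: 2.455% × 999.9 = 24.55 kg
  Al2O3: 10.42% × 999.9 = 104.2 kg
Checking each oxide sum on the weights just shown, relative to the basis at hand (sum by sum, the targets are met net of answer rounding effects):
  SrO: 28.25·0.7015 = 19.82 kg (target 19.82 kg)
  SiO2: 51.38·0.5192 + 750.8·0.9950 = 773.7 kg (target 773.7 kg)
  TiO2: 78.47·0.9900 = 77.69 kg (target 77.68 kg)
  CaO: 51.38·0.4778 = 24.55 kg (target 24.55 kg)
  Al2O3: 156.2·0.6528 + 750.8·0.003000 = 104.2 kg (target 104.2 kg)
Glass-mass closure: batch total minus LOI = 1000 kg (the targets, summed, come to 1000 kg; against the stated basis, 999.9 kg — a pure rounding effect).
Total batch = Σ batch = 1065 kg; the LOI term Σ batch·LOI equals 65.11 kg; yield, glass over the total, = 93.89%.

Revised batch per 999.9 kg enamel:
  Al(OH)3: 156.2 kg
  Wollastonite: 51.38 kg
  Rutile: 78.47 kg
  SrCO3: 28.25 kg
  Quartz sand: 750.8 kg
Total batch = 1065 kg; LOI loss = 65.11 kg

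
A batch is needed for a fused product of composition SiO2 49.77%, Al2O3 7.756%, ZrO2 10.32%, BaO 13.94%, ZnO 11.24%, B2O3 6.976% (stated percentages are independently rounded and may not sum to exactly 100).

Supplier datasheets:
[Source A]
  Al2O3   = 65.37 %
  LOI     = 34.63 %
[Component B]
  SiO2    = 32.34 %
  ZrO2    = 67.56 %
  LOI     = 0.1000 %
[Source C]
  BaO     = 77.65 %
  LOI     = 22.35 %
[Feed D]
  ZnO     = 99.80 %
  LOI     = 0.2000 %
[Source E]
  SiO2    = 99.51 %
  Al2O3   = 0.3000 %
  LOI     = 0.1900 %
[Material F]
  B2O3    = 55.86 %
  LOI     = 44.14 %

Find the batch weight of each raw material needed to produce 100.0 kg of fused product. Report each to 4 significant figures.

In-progress results are displayed rounded off to 4 significant digits within the worked lines. Each numeric step holds full precision at each step. A single rounding completes each reported figure — all derived quantities, including totals, yield, net glass mass, six oxide percentages, ignition loss, are rebuilt from the weighed amounts at 100.0 kg of glass in full precision exactly as printed in either problem or answer.
The oxide mass targets at 100.0 kg fused product:
  SiO2: 49.77% × 100.0 = 49.77 kg
  Al2O3: 7.756% × 100.0 = 7.756 kg
  ZrO2: 10.32% × 100.0 = 10.32 kg
  BaO: 13.94% × 100.0 = 13.94 kg
  ZnO: 11.24% × 100.0 = 11.24 kg
  B2O3: 6.976% × 100.0 = 6.976 kg
Mass-balance tally per oxide using the reported weights, against the basis in use (every target is met by its sum modulo rounding of the values):
  SiO2: 15.28·0.3234 + 45.05·0.9951 = 49.77 kg (target 49.77 kg)
  Al2O3: 11.66·0.6537 + 45.05·0.003000 = 7.757 kg (target 7.756 kg)
  ZrO2: 15.28·0.6756 = 10.32 kg (target 10.32 kg)
  BaO: 17.95·0.7765 = 13.94 kg (target 13.94 kg)
  ZnO: 11.26·0.9980 = 11.24 kg (target 11.24 kg)
  B2O3: 12.49·0.5586 = 6.977 kg (target 6.976 kg)
Glass-mass sanity pass: batch total minus LOI = 100.0 kg (summing oxide targets gives 100.0 kg; the stated basis being 100.0 kg — differing by rounding only).
Batch grand total — Σ batch = 113.7 kg; LOI loss = Σ batch·LOI = 13.69 kg; yield: glass divided by total = 87.96%.

Batch per 100.0 kg fused product:
  Source A: 11.66 kg
  Component B: 15.28 kg
  Source C: 17.95 kg
  Feed D: 11.26 kg
  Source E: 45.05 kg
  Material F: 12.49 kg
Total batch = 113.7 kg; LOI loss = 13.69 kg; yield = 87.96%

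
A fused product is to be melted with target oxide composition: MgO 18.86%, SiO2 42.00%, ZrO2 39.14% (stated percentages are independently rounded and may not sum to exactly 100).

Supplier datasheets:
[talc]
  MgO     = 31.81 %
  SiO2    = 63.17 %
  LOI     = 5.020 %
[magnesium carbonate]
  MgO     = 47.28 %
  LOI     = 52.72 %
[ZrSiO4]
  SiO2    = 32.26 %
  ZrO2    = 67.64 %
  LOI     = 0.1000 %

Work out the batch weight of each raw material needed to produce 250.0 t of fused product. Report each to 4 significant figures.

Batch per 250.0 t fused product:
  talc: 92.34 t
  magnesium carbonate: 37.60 t
  ZrSiO4: 144.7 t
Total batch = 274.6 t; LOI loss = 24.60 t; yield = 91.04%

All internal work holds full precision through the solve. Intermediates are shown (rounded to 4 significant digits) within the worked lines; exactly one rounding lands on every reported figure; the derived quantities, including totals, net glass mass, ignition loss, the yield, the three compositions, are recomputed from the weighed amounts on 250.0 t of glass at full float precision, as quoted within problem or answer.
Oxide mass targets, per 250.0 t fused product:
  MgO: 18.86% × 250.0 = 47.15 t
  SiO2: 42.00% × 250.0 = 105.0 t
  ZrO2: 39.14% × 250.0 = 97.85 t
A balance pass over the oxides, with the batch weights as given, for the quoted basis mass (sums match the target masses modulo rounding of the values):
  MgO: 92.34·0.3181 + 37.60·0.4728 = 47.15 t (target 47.15 t)
  SiO2: 92.34·0.6317 + 144.7·0.3226 = 105.0 t (target 105.0 t)
  ZrO2: 144.7·0.6764 = 97.88 t (target 97.85 t)
Glass-mass bookkeeping: Σ batch − LOI loss = 250.0 t (the Σ of target masses is 250.0 t; the stated basis being 250.0 t — rounding explains the deltas).
Total batch = Σ batch = 274.6 t; loss to ignition Σ batch·LOI = 24.60 t; as yield: glass ÷ batch → 91.04%.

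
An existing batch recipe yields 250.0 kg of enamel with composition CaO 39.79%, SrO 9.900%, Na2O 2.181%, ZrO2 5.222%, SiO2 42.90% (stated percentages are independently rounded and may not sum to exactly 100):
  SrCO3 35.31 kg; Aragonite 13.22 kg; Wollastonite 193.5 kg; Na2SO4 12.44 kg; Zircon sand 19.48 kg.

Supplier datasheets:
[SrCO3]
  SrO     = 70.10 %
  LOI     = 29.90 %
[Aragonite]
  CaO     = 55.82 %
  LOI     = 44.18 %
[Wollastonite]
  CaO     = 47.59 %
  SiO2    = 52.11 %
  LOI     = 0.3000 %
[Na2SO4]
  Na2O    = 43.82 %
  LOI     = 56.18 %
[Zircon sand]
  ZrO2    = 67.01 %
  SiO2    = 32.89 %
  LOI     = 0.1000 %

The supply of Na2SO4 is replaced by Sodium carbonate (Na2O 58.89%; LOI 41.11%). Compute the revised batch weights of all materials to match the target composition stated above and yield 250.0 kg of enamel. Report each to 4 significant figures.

Revised batch per 250.0 kg enamel:
  SrCO3: 35.31 kg
  Aragonite: 13.22 kg
  Wollastonite: 193.5 kg
  Sodium carbonate: 9.259 kg
  Zircon sand: 19.48 kg
Total batch = 270.8 kg; LOI loss = 20.80 kg

The working math maintains full float precision in every operation. In-progress results appear (rounded to 4 significant digits) in the working — exactly one rounding lands on each reported number — derived quantities, which include the totals, the yield, net glass mass, ignition loss, the five compositions, are re-derived in full precision, as they appear in problem or answer, starting from the weights for 250.0 kg of glass.
Oxide-by-oxide targets in 250.0 kg enamel:
  CaO: 39.79% × 250.0 = 99.48 kg
  SrO: 9.900% × 250.0 = 24.75 kg
  Na2O: 2.181% × 250.0 = 5.452 kg
  ZrO2: 5.222% × 250.0 = 13.06 kg
  SiO2: 42.90% × 250.0 = 107.2 kg
Per-oxide balance check with the batch weights as given, per the basis as stated (sums match the target masses once rounding is allowed for):
  CaO: 13.22·0.5582 + 193.5·0.4759 = 99.47 kg (target 99.48 kg)
  SrO: 35.31·0.7010 = 24.75 kg (target 24.75 kg)
  Na2O: 9.259·0.5889 = 5.453 kg (target 5.452 kg)
  ZrO2: 19.48·0.6701 = 13.05 kg (target 13.06 kg)
  SiO2: 193.5·0.5211 + 19.48·0.3289 = 107.2 kg (target 107.2 kg)
The glass-mass cross-check: batch Σ − ignition loss = 250.0 kg (the targets, summed, come to 250.0 kg; stated basis 250.0 kg — a pure rounding effect).
Batch total: Σ batch = 270.8 kg; Σ batch·LOI gives LOI loss = 20.80 kg; yield = glass ÷ total batch = 92.32%.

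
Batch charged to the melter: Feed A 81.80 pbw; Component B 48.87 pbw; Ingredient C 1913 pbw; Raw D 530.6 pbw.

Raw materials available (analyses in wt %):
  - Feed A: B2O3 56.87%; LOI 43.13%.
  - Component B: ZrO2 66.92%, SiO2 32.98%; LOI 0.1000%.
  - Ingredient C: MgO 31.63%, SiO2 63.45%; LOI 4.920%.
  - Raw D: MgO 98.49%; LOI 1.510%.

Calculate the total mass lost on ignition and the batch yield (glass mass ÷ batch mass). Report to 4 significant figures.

Full precision is carried throughout. In-progress results are printed (rounded to four significant digits) in the working — a single rounding yields each reported number — the derived quantities (yield, glass mass, LOI, totals, the four compositions) are re-derived at full precision from the weighed amounts for 2437 pbw of glass as set out in the question or the answer.
Loss on ignition, line by line:
  Feed A: 81.80 × 0.4313 = 35.28 pbw
  Component B: 48.87 × 0.001000 = 0.04887 pbw
  Ingredient C: 1913 × 0.04920 = 94.12 pbw
  Raw D: 530.6 × 0.01510 = 8.012 pbw
Total LOI = 137.5 pbw
Glass = batch − LOI = 2574 − 137.5 = 2437 pbw

LOI loss = 137.5 pbw; glass = 2437 pbw; yield = 94.66%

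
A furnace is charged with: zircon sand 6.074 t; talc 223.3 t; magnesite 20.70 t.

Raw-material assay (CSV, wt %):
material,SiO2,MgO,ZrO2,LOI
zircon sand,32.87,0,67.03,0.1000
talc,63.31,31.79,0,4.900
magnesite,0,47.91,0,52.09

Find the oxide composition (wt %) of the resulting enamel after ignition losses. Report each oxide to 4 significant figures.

Glass mass = 228.3 t (batch 250.1 − LOI 21.73).
Composition: SiO2 62.79%, MgO 35.43%, ZrO2 1.783%

The intermediate values are displayed with 4-significant-digit rounding in the working; each numeric step maintains full precision from first step to last; every reported value takes exactly one rounding; all derived quantities (the yield, glass mass, totals, LOI, the three compositions) are recomputed from the weighed amounts per 228.3 t of glass in full float precision, exactly as printed in the question or the answer.
Oxide-by-oxide delivered mass:
  SiO2: 6.074·0.3287 + 223.3·0.6331 = 143.4 t
  MgO: 223.3·0.3179 + 20.70·0.4791 = 80.90 t
  ZrO2: 6.074·0.6703 = 4.071 t
LOI: 6.074·0.001000 + 223.3·0.04900 + 20.70·0.5209 = 21.73 t
Net of LOI, the glass mass = 250.1 − 21.73 = 228.3 t (= Σ oxide masses)
wt %: oxide over glass, times 100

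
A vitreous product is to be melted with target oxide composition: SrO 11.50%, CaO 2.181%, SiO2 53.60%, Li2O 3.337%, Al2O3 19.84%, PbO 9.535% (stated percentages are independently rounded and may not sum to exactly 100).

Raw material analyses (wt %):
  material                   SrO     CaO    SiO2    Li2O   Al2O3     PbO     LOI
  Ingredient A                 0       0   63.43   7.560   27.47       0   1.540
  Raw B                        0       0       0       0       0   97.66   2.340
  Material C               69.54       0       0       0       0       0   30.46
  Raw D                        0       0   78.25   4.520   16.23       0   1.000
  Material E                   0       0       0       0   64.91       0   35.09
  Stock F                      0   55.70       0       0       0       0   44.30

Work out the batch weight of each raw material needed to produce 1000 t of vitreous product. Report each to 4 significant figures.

Mid-chain values appear rounded off to 4 significant figures alongside each step; all arithmetic holds full precision at all times; each reported number is rounded a single time — all derived quantities, including the six compositions, LOI, glass mass, yield, the totals, are carried using the weight values for 1000 t of glass at full precision, exactly as printed in problem or answer.
Target oxide masses per 1000 t vitreous product:
  SrO: 11.50% × 1000 = 115.0 t
  CaO: 2.181% × 1000 = 21.81 t
  SiO2: 53.60% × 1000 = 536.0 t
  Li2O: 3.337% × 1000 = 33.37 t
  Al2O3: 19.84% × 1000 = 198.4 t
  PbO: 9.535% × 1000 = 95.35 t
Mass-balance tally per oxide with the batch weights as given, on the stated basis (summed amounts equal target values net of answer rounding effects):
  SrO: 165.4·0.6954 = 115.0 t (target 115.0 t)
  CaO: 39.16·0.5570 = 21.81 t (target 21.81 t)
  SiO2: 61.82·0.6343 + 634.9·0.7825 = 536.0 t (target 536.0 t)
  Li2O: 61.82·0.07560 + 634.9·0.04520 = 33.37 t (target 33.37 t)
  Al2O3: 61.82·0.2747 + 634.9·0.1623 + 120.7·0.6491 = 198.4 t (target 198.4 t)
  PbO: 97.63·0.9766 = 95.35 t (target 95.35 t)
Glass mass check: net batch after ignition = 999.9 t (targets for the oxides total 999.9 t; basis as stated: 1000 t — a pure rounding effect).
Batch total: Σ batch = 1120 t; Σ batch·LOI gives LOI loss = 119.7 t; yield: glass divided by total = 89.31%.

Batch per 1000 t vitreous product:
  Ingredient A: 61.82 t
  Raw B: 97.63 t
  Material C: 165.4 t
  Raw D: 634.9 t
  Material E: 120.7 t
  Stock F: 39.16 t
Total batch = 1120 t; LOI loss = 119.7 t; yield = 89.31%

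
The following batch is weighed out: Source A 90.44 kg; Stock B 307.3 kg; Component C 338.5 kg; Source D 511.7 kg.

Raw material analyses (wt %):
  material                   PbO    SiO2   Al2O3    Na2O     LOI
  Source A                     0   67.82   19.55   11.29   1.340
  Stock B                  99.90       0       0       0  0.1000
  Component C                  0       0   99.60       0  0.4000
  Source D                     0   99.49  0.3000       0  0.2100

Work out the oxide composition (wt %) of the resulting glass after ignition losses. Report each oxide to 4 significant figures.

The intermediate values are displayed, rounded to four significant figures, alongside each step. The whole derivation runs at full float precision in all steps. A single rounding yields each reported figure. Derived quantities (net glass mass, yield, ignition loss, the four compositions, the totals) are computed at full float precision from the weighed amounts on 1244 kg of glass, as they appear in either problem or answer.
Oxide masses out of the charge:
  PbO: 307.3·0.9990 = 307.0 kg
  SiO2: 90.44·0.6782 + 511.7·0.9949 = 570.4 kg
  Al2O3: 90.44·0.1955 + 338.5·0.9960 + 511.7·0.003000 = 356.4 kg
  Na2O: 90.44·0.1129 = 10.21 kg
LOI: 90.44·0.01340 + 307.3·0.001000 + 338.5·0.004000 + 511.7·0.002100 = 3.948 kg
Net of LOI, the glass mass = 1248 − 3.948 = 1244 kg (= the summed oxide contributions)
wt % = oxide mass / glass mass × 100

Glass mass = 1244 kg (batch 1248 − LOI 3.948).
Composition: PbO 24.68%, SiO2 45.85%, Al2O3 28.65%, Na2O 0.8208%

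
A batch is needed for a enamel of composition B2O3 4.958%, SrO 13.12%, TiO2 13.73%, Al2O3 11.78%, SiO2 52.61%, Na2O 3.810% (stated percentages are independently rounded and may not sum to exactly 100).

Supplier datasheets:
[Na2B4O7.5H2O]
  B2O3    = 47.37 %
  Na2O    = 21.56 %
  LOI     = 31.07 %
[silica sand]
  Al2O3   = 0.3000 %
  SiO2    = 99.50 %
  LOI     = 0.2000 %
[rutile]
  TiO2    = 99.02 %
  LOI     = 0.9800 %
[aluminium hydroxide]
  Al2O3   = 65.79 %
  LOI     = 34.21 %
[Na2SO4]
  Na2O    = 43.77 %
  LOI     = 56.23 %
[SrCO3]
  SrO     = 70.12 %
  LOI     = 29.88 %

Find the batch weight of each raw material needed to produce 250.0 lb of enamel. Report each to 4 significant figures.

Batch per 250.0 lb enamel:
  Na2B4O7.5H2O: 26.17 lb
  silica sand: 132.2 lb
  rutile: 34.66 lb
  aluminium hydroxide: 44.16 lb
  Na2SO4: 8.873 lb
  SrCO3: 46.78 lb
Total batch = 292.8 lb; LOI loss = 42.81 lb; yield = 85.38%

Each numeric step maintains exact precision at every stage. Working values are printed with 4-significant-digit rounding when written out. A single rounding produces every reported figure; all derived quantities, which include six oxide percentages, the yield, net glass mass, LOI, the totals, are rebuilt at full precision, exactly as printed in the problem or the answer, from the weighed amounts per 250.0 lb of glass.
Target oxide masses per 250.0 lb enamel:
  B2O3: 4.958% × 250.0 = 12.40 lb
  SrO: 13.12% × 250.0 = 32.80 lb
  TiO2: 13.73% × 250.0 = 34.33 lb
  Al2O3: 11.78% × 250.0 = 29.45 lb
  SiO2: 52.61% × 250.0 = 131.5 lb
  Na2O: 3.810% × 250.0 = 9.525 lb
Checking each oxide sum applying the batch weights above, at the basis given (target by target, the sums agree once rounding is allowed for):
  B2O3: 26.17·0.4737 = 12.40 lb (target 12.40 lb)
  SrO: 46.78·0.7012 = 32.80 lb (target 32.80 lb)
  TiO2: 34.66·0.9902 = 34.32 lb (target 34.33 lb)
  Al2O3: 132.2·0.003000 + 44.16·0.6579 = 29.45 lb (target 29.45 lb)
  SiO2: 132.2·0.9950 = 131.5 lb (target 131.5 lb)
  Na2O: 26.17·0.2156 + 8.873·0.4377 = 9.526 lb (target 9.525 lb)
Consistency of the glass mass: total batch − LOI = 250.0 lb (the Σ of target masses is 250.0 lb; with the basis standing at 250.0 lb — deltas are rounding alone).
Batch total: Σ batch = 292.8 lb; loss to ignition Σ batch·LOI = 42.81 lb; yield = glass ÷ total batch = 85.38%.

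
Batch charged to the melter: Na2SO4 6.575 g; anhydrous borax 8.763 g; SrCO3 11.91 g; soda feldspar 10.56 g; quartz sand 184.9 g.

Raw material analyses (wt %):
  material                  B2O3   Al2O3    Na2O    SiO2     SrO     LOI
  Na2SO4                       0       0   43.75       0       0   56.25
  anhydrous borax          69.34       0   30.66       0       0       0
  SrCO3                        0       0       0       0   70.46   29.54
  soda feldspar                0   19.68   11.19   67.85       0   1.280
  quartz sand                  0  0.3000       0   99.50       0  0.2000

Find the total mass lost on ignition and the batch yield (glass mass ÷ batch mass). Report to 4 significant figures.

Values along the way appear rounded to 4 significant figures alongside each step. Exact precision is carried all the way through. Exactly one rounding lands on each reported result; all derived quantities are recomputed using the weight values per 215.0 g of glass in full precision (five oxide percentages, ignition loss, net glass mass, totals, the yield) as given in problem or answer.
Each material's LOI contribution:
  Na2SO4: 6.575 × 0.5625 = 3.698 g
  anhydrous borax: 8.763 × 0 = 0 g
  SrCO3: 11.91 × 0.2954 = 3.518 g
  soda feldspar: 10.56 × 0.01280 = 0.1352 g
  quartz sand: 184.9 × 0.002000 = 0.3698 g
Total LOI = 7.722 g
Glass = batch − LOI = 222.7 − 7.722 = 215.0 g

LOI loss = 7.722 g; glass = 215.0 g; yield = 96.53%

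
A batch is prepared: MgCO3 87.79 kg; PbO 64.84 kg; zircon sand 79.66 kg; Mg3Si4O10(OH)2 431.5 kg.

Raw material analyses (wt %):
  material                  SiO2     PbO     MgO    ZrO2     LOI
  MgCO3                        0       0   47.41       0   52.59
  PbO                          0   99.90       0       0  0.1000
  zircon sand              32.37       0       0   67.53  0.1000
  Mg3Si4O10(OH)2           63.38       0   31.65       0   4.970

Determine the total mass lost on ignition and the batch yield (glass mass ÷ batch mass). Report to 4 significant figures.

All arithmetic maintains full precision in every operation — working values appear rounded off to 4 significant digits between the steps. Each reported number is rounded exactly once. The derived quantities (net glass mass, four oxide percentages, the yield, the totals, LOI) are re-derived from the batch weights for 596.0 kg of glass at full precision exactly as shown in the question or the answer.
Each material's LOI contribution:
  MgCO3: 87.79 × 0.5259 = 46.17 kg
  PbO: 64.84 × 0.001000 = 0.06484 kg
  zircon sand: 79.66 × 0.001000 = 0.07966 kg
  Mg3Si4O10(OH)2: 431.5 × 0.04970 = 21.45 kg
Total LOI = 67.76 kg
Glass = batch − LOI = 663.8 − 67.76 = 596.0 kg

LOI loss = 67.76 kg; glass = 596.0 kg; yield = 89.79%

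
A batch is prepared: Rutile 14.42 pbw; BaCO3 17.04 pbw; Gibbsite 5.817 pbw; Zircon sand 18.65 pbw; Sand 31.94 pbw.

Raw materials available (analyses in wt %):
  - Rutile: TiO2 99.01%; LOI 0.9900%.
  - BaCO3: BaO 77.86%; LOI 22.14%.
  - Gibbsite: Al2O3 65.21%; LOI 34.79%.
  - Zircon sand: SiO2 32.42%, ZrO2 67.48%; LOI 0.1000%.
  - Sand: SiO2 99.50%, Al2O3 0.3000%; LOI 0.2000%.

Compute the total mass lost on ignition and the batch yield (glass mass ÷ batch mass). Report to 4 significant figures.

Mid-chain values are displayed rounded to four significant figures on the page — the whole derivation carries full precision end to end. Each reported value is rounded a single time; all derived quantities are carried from the weighed amounts per 81.85 pbw of glass at full precision (ignition loss, the five compositions, the yield, glass mass, the totals) as quoted within the question or the answer.
Ignition loss by material:
  Rutile: 14.42 × 0.009900 = 0.1428 pbw
  BaCO3: 17.04 × 0.2214 = 3.773 pbw
  Gibbsite: 5.817 × 0.3479 = 2.024 pbw
  Zircon sand: 18.65 × 0.001000 = 0.01865 pbw
  Sand: 31.94 × 0.002000 = 0.06388 pbw
Total LOI = 6.022 pbw
Glass = batch − LOI = 87.87 − 6.022 = 81.85 pbw

LOI loss = 6.022 pbw; glass = 81.85 pbw; yield = 93.15%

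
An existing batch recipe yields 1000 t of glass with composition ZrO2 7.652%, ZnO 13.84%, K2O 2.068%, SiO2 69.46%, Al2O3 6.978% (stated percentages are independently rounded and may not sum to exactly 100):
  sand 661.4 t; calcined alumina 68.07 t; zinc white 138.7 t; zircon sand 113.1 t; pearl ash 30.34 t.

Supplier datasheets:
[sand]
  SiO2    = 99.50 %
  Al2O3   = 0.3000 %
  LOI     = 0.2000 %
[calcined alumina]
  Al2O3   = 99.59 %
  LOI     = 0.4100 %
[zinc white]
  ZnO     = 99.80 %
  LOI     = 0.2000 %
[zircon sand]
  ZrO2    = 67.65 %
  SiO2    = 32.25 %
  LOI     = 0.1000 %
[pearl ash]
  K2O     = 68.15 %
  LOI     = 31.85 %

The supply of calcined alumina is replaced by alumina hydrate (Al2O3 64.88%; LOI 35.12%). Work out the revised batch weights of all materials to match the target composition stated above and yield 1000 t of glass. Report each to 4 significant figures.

Intermediates are printed, rounded to 4 significant digits, between the steps. Full precision is kept from start to finish. Every reported number takes just one rounding. The derived quantities are computed in exact precision (LOI, yield, the totals, glass mass, the five compositions) using the weight values on 1000 t of glass as quoted within the question or the answer.
The oxide mass targets at 1000 t glass:
  ZrO2: 7.652% × 1000 = 76.52 t
  ZnO: 13.84% × 1000 = 138.4 t
  K2O: 2.068% × 1000 = 20.68 t
  SiO2: 69.46% × 1000 = 694.6 t
  Al2O3: 6.978% × 1000 = 69.78 t
Sums-versus-targets review on the weights just shown, versus the basis set out (every target is met by its sum within answer rounding):
  ZrO2: 113.1·0.6765 = 76.51 t (target 76.52 t)
  ZnO: 138.7·0.9980 = 138.4 t (target 138.4 t)
  K2O: 30.34·0.6815 = 20.68 t (target 20.68 t)
  SiO2: 661.4·0.9950 + 113.1·0.3225 = 694.6 t (target 694.6 t)
  Al2O3: 661.4·0.003000 + 104.5·0.6488 = 69.78 t (target 69.78 t)
The glass-mass cross-check: batch Σ − ignition loss = 1000 t (targets for the oxides total 1000 t; stated basis 1000 t — deltas are rounding alone).
Whole-batch sum: Σ batch = 1048 t; LOI loss = Σ batch·LOI = 48.08 t; glass ÷ batch gives a yield of 95.41%.

Revised batch per 1000 t glass:
  sand: 661.4 t
  alumina hydrate: 104.5 t
  zinc white: 138.7 t
  zircon sand: 113.1 t
  pearl ash: 30.34 t
Total batch = 1048 t; LOI loss = 48.08 t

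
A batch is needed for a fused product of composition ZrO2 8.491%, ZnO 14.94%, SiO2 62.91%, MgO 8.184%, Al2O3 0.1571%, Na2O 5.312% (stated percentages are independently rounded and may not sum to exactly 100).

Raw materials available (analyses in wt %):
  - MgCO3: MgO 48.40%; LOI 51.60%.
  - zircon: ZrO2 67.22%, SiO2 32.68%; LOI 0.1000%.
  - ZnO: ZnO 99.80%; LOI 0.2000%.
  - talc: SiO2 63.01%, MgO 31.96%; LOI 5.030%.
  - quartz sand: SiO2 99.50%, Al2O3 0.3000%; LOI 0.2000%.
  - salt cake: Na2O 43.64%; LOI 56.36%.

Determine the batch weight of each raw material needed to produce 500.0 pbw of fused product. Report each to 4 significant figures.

Working values are printed, rounded to 4 significant figures, when written out; full precision is kept in every operation — each reported figure is rounded once only. All derived quantities are re-derived in full precision (net glass mass, the six compositions, the totals, ignition loss, yield) from the weighed amounts at 500.0 pbw of glass as set out in the problem or answer text.
Oxide mass targets, per 500.0 pbw fused product:
  ZrO2: 8.491% × 500.0 = 42.46 pbw
  ZnO: 14.94% × 500.0 = 74.70 pbw
  SiO2: 62.91% × 500.0 = 314.6 pbw
  MgO: 8.184% × 500.0 = 40.92 pbw
  Al2O3: 0.1571% × 500.0 = 0.7855 pbw
  Na2O: 5.312% × 500.0 = 26.56 pbw
Per-oxide balance check with the batch weights as given, at the basis given (sum by sum, the targets are met modulo rounding of the values):
  ZrO2: 63.16·0.6722 = 42.46 pbw (target 42.46 pbw)
  ZnO: 74.85·0.9980 = 74.70 pbw (target 74.70 pbw)
  SiO2: 63.16·0.3268 + 52.98·0.6301 + 261.8·0.9950 = 314.5 pbw (target 314.6 pbw)
  MgO: 49.56·0.4840 + 52.98·0.3196 = 40.92 pbw (target 40.92 pbw)
  Al2O3: 261.8·0.003000 = 0.7854 pbw (target 0.7855 pbw)
  Na2O: 60.86·0.4364 = 26.56 pbw (target 26.56 pbw)
Glass mass check: batch total minus LOI = 499.9 pbw (the Σ of target masses is 500.0 pbw; stated basis 500.0 pbw — deltas are rounding alone).
Batch total: Σ batch = 563.2 pbw; the LOI term Σ batch·LOI equals 63.28 pbw; glass ÷ batch gives a yield of 88.77%.

Batch per 500.0 pbw fused product:
  MgCO3: 49.56 pbw
  zircon: 63.16 pbw
  ZnO: 74.85 pbw
  talc: 52.98 pbw
  quartz sand: 261.8 pbw
  salt cake: 60.86 pbw
Total batch = 563.2 pbw; LOI loss = 63.28 pbw; yield = 88.77%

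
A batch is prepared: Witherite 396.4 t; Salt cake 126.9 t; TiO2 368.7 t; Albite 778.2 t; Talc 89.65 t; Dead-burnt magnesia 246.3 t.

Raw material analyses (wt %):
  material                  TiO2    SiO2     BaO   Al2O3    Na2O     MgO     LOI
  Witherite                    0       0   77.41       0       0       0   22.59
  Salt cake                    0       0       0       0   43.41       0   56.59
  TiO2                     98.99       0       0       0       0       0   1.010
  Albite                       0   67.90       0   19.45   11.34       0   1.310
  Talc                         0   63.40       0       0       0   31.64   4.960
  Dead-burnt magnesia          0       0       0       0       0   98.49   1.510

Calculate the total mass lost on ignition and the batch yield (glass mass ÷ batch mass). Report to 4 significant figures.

All arithmetic runs at full float precision at every stage; rounding to four significant digits governs every intermediate as shown — every reported value takes just one rounding; all derived quantities, which include six oxide percentages, yield, LOI, totals, net glass mass, are rebuilt in exact precision, exactly as printed in problem or answer, starting from the weights for 1823 t of glass.
Each material's LOI contribution:
  Witherite: 396.4 × 0.2259 = 89.55 t
  Salt cake: 126.9 × 0.5659 = 71.81 t
  TiO2: 368.7 × 0.01010 = 3.724 t
  Albite: 778.2 × 0.01310 = 10.19 t
  Talc: 89.65 × 0.04960 = 4.447 t
  Dead-burnt magnesia: 246.3 × 0.01510 = 3.719 t
Total LOI = 183.4 t
Glass = batch − LOI = 2006 − 183.4 = 1823 t

LOI loss = 183.4 t; glass = 1823 t; yield = 90.86%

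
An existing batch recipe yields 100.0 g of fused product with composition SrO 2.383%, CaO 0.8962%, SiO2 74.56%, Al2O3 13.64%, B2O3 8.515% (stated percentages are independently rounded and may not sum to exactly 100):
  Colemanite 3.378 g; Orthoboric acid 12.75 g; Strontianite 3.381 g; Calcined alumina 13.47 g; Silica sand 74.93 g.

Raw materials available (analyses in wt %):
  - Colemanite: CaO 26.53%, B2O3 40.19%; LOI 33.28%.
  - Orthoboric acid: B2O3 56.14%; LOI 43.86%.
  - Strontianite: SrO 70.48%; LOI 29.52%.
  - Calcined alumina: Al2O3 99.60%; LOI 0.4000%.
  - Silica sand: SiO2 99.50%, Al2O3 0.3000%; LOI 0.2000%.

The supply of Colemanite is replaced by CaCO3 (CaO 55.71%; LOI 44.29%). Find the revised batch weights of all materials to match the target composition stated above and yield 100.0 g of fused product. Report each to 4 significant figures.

Revised batch per 100.0 g fused product:
  CaCO3: 1.609 g
  Orthoboric acid: 15.17 g
  Strontianite: 3.381 g
  Calcined alumina: 13.47 g
  Silica sand: 74.93 g
Total batch = 108.6 g; LOI loss = 8.568 g

Exact precision is carried from first step to last — mid-chain values are displayed (rounded to four significant figures) between the steps. Exactly one rounding lands on each reported result; all derived quantities (totals, the yield, the five compositions, ignition loss, glass mass) are carried at full float precision starting from the weights on 100.0 g of glass, as given in the problem or answer text.
Per-oxide target masses for 100.0 g fused product:
  SrO: 2.383% × 100.0 = 2.383 g
  CaO: 0.8962% × 100.0 = 0.8962 g
  SiO2: 74.56% × 100.0 = 74.56 g
  Al2O3: 13.64% × 100.0 = 13.64 g
  B2O3: 8.515% × 100.0 = 8.515 g
Oxide-by-oxide audit on the weights just shown, at the basis given (sums match the target masses given rounding of the digits):
  SrO: 3.381·0.7048 = 2.383 g (target 2.383 g)
  CaO: 1.609·0.5571 = 0.8964 g (target 0.8962 g)
  SiO2: 74.93·0.9950 = 74.56 g (target 74.56 g)
  Al2O3: 13.47·0.9960 + 74.93·0.003000 = 13.64 g (target 13.64 g)
  B2O3: 15.17·0.5614 = 8.516 g (target 8.515 g)
Auditing the glass mass value: whole batch net of LOI = 99.99 g (summing oxide targets gives 99.99 g; with the basis standing at 100.0 g — deltas are rounding alone).
Whole-batch sum: Σ batch = 108.6 g; Σ batch·LOI gives LOI loss = 8.568 g; yield: glass divided by total = 92.11%.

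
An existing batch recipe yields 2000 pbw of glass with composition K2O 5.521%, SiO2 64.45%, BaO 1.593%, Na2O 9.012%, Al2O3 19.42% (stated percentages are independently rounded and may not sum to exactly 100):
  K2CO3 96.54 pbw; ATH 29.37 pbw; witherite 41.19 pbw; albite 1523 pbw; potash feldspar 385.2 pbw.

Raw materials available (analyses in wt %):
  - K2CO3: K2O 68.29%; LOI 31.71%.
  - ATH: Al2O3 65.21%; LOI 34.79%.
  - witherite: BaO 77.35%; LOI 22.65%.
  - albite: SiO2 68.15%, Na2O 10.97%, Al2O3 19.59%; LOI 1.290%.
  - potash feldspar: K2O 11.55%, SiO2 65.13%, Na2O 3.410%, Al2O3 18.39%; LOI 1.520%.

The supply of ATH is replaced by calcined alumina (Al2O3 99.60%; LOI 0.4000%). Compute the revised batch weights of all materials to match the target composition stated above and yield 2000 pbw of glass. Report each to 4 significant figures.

Revised batch per 2000 pbw glass:
  K2CO3: 96.54 pbw
  calcined alumina: 19.23 pbw
  witherite: 41.19 pbw
  albite: 1523 pbw
  potash feldspar: 385.2 pbw
Total batch = 2065 pbw; LOI loss = 65.52 pbw

Each numeric step maintains full float precision through the solve. The intermediate values are shown with 4-significant-digit rounding as written; a single rounding completes each reported figure; all derived quantities (the totals, the yield, net glass mass, ignition loss, the five compositions) are computed using the weight values on 2000 pbw of glass in full precision as set out in the problem or answer text.
Per-oxide target masses for 2000 pbw glass:
  K2O: 5.521% × 2000 = 110.4 pbw
  SiO2: 64.45% × 2000 = 1289 pbw
  BaO: 1.593% × 2000 = 31.86 pbw
  Na2O: 9.012% × 2000 = 180.2 pbw
  Al2O3: 19.42% × 2000 = 388.4 pbw
Checking each oxide sum working from each reported weight, on the stated basis (sum by sum, the targets are met given rounding of the digits):
  K2O: 96.54·0.6829 + 385.2·0.1155 = 110.4 pbw (target 110.4 pbw)
  SiO2: 1523·0.6815 + 385.2·0.6513 = 1289 pbw (target 1289 pbw)
  BaO: 41.19·0.7735 = 31.86 pbw (target 31.86 pbw)
  Na2O: 1523·0.1097 + 385.2·0.03410 = 180.2 pbw (target 180.2 pbw)
  Al2O3: 19.23·0.9960 + 1523·0.1959 + 385.2·0.1839 = 388.3 pbw (target 388.4 pbw)
Glass-mass bookkeeping: the batch minus its LOI: 2000 pbw (the Σ of target masses is 2000 pbw; the stated basis being 2000 pbw — any gap is answer rounding).
Whole-batch sum: Σ batch = 2065 pbw; LOI loss = Σ batch·LOI = 65.52 pbw; the yield ratio, glass ÷ batch: 96.83%.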